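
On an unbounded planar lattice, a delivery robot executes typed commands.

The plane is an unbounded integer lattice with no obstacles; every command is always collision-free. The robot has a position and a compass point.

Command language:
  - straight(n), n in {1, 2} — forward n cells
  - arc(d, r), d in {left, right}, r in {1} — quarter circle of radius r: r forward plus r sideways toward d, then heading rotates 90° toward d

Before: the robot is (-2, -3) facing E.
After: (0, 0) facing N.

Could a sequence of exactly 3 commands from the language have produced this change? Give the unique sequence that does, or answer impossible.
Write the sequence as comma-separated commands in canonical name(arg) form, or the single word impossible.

straight(1), arc(left, 1), straight(2)

key: position moved to (0,0) AND the heading swung to N — translation plus rotation needed
initial: (-2, -3) facing E
[1] after straight(1): (-1, -3) facing E
[2] after arc(left, 1): (0, -2) facing N
[3] after straight(2): (0, 0) facing N
uniquely the one of 64 3-step routes that fits.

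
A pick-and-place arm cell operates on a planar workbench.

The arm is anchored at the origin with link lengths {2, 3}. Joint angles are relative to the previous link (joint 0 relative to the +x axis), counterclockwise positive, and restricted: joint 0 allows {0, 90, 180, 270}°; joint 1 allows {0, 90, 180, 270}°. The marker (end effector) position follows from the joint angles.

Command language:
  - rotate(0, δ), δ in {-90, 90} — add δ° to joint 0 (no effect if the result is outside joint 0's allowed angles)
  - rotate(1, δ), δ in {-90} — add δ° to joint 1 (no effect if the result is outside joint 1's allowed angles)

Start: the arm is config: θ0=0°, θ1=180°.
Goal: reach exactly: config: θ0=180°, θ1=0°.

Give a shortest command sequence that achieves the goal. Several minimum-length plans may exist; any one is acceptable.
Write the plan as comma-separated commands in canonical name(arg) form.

rotate(0, 90), rotate(0, 90), rotate(1, -90), rotate(1, -90)

start: config: θ0=0°, θ1=180°
t=1 rotate(0, 90) ⇒ config: θ0=90°, θ1=180°
t=2 rotate(0, 90) ⇒ config: θ0=180°, θ1=180°
t=3 rotate(1, -90) ⇒ config: θ0=180°, θ1=90°
t=4 rotate(1, -90) ⇒ config: θ0=180°, θ1=0°
minimal: 4 command(s), checked below 4.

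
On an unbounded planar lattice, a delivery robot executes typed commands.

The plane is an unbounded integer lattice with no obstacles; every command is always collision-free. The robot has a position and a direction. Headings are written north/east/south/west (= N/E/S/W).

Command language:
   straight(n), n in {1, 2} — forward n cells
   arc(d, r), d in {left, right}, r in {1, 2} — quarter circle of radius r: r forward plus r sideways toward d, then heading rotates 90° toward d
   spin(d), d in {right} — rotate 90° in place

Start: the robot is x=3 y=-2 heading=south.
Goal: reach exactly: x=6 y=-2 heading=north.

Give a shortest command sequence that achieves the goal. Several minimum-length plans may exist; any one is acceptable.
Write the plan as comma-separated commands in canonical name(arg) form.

from: x=3 y=-2 heading=south
[1] after arc(left, 2): x=5 y=-4 heading=east
[2] after arc(left, 1): x=6 y=-3 heading=north
[3] after straight(1): x=6 y=-2 heading=north
minimal: 3 command(s), checked below 3.

arc(left, 2), arc(left, 1), straight(1)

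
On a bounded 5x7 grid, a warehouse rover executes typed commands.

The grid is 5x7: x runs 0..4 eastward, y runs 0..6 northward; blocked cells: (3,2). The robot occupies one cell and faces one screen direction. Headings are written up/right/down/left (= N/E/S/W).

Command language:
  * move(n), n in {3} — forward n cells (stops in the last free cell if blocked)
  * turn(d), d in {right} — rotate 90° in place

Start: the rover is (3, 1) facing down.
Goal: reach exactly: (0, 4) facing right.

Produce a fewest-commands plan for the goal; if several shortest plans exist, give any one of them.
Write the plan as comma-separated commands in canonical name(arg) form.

from: (3, 1) facing down
1. turn(right) → (3, 1) facing left
2. move(3) → (0, 1) facing left
3. turn(right) → (0, 1) facing up
4. move(3) → (0, 4) facing up
5. turn(right) → (0, 4) facing right
no 4-step plan works, so 5 is optimal.

turn(right), move(3), turn(right), move(3), turn(right)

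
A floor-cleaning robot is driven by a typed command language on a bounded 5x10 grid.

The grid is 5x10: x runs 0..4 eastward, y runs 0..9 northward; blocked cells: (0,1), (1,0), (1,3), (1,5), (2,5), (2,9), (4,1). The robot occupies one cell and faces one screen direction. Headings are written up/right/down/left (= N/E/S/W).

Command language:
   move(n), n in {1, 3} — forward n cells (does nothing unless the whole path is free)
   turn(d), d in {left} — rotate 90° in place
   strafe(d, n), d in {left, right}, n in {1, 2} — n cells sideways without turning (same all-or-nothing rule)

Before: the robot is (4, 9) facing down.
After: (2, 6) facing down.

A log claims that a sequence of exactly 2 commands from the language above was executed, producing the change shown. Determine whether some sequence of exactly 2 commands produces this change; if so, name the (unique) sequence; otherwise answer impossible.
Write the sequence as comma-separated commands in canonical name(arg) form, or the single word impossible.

move(3), strafe(right, 2)

key: heading stays S — no command in the sequence turns
begin: (4, 9) facing down
1. move(3) → (4, 6) facing down
2. strafe(right, 2) → (2, 6) facing down
uniquely the one of 49 2-step routes that fits.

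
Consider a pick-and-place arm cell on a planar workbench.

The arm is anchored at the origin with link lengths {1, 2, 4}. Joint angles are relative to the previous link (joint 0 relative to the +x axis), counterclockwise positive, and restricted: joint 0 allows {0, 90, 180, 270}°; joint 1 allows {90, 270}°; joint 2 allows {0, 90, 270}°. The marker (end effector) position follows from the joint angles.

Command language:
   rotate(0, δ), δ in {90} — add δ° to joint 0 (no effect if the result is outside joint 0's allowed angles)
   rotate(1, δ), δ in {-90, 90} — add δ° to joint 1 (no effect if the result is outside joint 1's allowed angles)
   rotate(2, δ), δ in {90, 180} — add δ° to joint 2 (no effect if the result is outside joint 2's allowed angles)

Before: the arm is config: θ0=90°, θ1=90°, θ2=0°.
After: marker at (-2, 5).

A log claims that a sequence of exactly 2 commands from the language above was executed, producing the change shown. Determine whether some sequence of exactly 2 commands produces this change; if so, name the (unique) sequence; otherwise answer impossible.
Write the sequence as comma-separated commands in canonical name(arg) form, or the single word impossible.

rotate(2, 90), rotate(2, 180)

key: order matters: swapping rotate(2, 90) and rotate(2, 180) lands elsewhere
start: config: θ0=90°, θ1=90°, θ2=0°
1. rotate(2, 90) → config: θ0=90°, θ1=90°, θ2=90°
2. rotate(2, 180) → config: θ0=90°, θ1=90°, θ2=270°
no rival 2-sequence matches.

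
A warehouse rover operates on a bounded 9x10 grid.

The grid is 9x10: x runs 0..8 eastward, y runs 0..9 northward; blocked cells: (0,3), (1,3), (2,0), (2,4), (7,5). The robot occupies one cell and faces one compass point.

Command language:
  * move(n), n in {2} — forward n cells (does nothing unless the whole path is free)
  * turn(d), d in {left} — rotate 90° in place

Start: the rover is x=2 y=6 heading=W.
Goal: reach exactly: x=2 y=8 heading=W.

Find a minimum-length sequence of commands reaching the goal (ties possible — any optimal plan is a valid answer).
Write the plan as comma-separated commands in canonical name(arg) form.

begin: x=2 y=6 heading=W
step 1 (turn(left)): x=2 y=6 heading=S
step 2 (turn(left)): x=2 y=6 heading=E
step 3 (turn(left)): x=2 y=6 heading=N
step 4 (move(2)): x=2 y=8 heading=N
step 5 (turn(left)): x=2 y=8 heading=W
nothing shorter than 5 reaches the goal.

turn(left), turn(left), turn(left), move(2), turn(left)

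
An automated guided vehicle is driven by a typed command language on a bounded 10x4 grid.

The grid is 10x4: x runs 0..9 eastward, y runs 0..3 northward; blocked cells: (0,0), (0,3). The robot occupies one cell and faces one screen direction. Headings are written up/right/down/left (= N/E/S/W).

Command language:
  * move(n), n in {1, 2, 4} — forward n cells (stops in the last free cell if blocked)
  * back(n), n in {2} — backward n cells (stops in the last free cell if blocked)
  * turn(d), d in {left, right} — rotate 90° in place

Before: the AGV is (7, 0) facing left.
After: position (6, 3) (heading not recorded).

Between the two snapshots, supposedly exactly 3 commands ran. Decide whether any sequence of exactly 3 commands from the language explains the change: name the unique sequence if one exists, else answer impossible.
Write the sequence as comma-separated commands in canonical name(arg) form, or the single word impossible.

move(1), turn(right), move(4)

key: move(4) runs into the grid edge before its full distance
initial: (7, 0) facing left
1. move(1) → (6, 0) facing left
2. turn(right) → (6, 0) facing up
3. move(4) → (6, 3) facing up
no other 3-command option fits: unique.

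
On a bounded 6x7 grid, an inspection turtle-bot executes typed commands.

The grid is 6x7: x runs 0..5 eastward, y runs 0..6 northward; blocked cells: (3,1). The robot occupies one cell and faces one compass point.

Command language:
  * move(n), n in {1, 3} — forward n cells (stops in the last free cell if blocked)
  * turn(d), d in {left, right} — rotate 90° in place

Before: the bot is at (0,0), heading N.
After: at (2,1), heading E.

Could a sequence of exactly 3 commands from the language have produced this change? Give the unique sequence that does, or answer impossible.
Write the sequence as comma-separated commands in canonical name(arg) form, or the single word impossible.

key: move(3) is stopped early by the blocked cell at (3,1)
start: at (0,0), heading N
step 1 (move(1)): at (0,1), heading N
step 2 (turn(right)): at (0,1), heading E
step 3 (move(3)): at (2,1), heading E
uniquely the one of 64 3-step routes that fits.

move(1), turn(right), move(3)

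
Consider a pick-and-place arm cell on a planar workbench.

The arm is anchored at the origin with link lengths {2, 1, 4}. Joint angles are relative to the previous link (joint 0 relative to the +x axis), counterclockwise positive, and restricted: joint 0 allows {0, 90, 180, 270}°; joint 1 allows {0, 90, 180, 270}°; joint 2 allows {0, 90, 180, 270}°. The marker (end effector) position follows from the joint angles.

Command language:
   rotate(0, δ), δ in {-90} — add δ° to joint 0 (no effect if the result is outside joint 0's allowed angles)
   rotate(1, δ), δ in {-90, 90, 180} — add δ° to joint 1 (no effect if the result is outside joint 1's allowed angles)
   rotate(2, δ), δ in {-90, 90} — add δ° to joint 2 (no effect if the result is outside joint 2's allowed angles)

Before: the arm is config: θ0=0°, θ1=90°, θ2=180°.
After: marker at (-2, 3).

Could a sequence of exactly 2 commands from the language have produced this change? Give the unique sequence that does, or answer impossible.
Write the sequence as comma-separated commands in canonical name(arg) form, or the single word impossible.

rotate(0, -90), rotate(0, -90)

t0: config: θ0=0°, θ1=90°, θ2=180°
1. rotate(0, -90) → config: θ0=270°, θ1=90°, θ2=180°
2. rotate(0, -90) → config: θ0=180°, θ1=90°, θ2=180°
uniquely the one of 36 2-step routes that fits.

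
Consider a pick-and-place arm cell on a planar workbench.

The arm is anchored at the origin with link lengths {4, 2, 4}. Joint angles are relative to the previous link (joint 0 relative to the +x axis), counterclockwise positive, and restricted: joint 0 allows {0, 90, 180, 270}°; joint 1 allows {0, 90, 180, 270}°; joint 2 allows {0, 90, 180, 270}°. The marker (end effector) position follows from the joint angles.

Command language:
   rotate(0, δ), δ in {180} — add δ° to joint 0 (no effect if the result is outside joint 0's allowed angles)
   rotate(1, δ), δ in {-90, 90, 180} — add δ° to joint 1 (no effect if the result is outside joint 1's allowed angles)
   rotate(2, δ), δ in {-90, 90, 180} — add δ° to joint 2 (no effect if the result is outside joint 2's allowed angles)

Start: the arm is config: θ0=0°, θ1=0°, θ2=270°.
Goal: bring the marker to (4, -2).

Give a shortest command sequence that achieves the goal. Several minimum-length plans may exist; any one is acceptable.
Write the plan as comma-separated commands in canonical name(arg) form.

from: config: θ0=0°, θ1=0°, θ2=270°
1. rotate(1, 90) → config: θ0=0°, θ1=90°, θ2=270°
2. rotate(2, -90) → config: θ0=0°, θ1=90°, θ2=180°
nothing shorter than 2 reaches the goal.

rotate(1, 90), rotate(2, -90)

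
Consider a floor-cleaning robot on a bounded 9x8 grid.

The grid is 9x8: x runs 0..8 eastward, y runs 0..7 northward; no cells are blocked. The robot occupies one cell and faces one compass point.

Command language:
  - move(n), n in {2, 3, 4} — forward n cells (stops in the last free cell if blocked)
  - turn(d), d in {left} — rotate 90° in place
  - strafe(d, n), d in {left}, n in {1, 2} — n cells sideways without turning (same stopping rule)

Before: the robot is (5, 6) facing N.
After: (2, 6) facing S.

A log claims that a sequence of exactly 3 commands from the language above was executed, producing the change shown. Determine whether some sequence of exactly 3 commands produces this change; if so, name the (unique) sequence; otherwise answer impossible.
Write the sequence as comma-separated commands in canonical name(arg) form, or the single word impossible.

turn(left), move(3), turn(left)

key: position moved to (2,6) AND the heading swung to S — translation plus rotation needed
t0: (5, 6) facing N
[1] after turn(left): (5, 6) facing W
[2] after move(3): (2, 6) facing W
[3] after turn(left): (2, 6) facing S
no other 3-command option fits: unique.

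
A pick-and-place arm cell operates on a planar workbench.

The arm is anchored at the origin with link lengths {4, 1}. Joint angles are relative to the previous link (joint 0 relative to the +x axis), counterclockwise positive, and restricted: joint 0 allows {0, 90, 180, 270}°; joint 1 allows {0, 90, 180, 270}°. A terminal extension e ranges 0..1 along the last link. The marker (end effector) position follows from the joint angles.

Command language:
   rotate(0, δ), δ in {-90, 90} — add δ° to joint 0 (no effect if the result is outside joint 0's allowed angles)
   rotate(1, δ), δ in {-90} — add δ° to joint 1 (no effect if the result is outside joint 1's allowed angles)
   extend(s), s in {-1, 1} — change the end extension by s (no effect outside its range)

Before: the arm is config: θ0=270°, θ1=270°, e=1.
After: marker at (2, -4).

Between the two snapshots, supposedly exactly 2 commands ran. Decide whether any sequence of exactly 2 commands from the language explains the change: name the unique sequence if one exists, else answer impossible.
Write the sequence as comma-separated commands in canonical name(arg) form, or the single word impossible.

begin: config: θ0=270°, θ1=270°, e=1
t=1 rotate(1, -90) ⇒ config: θ0=270°, θ1=180°, e=1
t=2 rotate(1, -90) ⇒ config: θ0=270°, θ1=90°, e=1
no other 2-command option fits: unique.

rotate(1, -90), rotate(1, -90)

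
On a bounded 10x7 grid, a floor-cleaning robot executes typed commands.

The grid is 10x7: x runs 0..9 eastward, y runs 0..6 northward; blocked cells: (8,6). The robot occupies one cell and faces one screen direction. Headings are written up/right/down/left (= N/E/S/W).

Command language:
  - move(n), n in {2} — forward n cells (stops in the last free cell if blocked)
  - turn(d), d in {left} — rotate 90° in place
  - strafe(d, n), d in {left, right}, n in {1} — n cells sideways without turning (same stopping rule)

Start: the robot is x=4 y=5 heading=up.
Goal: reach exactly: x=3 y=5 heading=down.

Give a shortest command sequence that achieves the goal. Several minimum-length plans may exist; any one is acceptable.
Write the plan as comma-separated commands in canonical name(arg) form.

t0: x=4 y=5 heading=up
1. strafe(left, 1) → x=3 y=5 heading=up
2. turn(left) → x=3 y=5 heading=left
3. turn(left) → x=3 y=5 heading=down
nothing shorter than 3 reaches the goal.

strafe(left, 1), turn(left), turn(left)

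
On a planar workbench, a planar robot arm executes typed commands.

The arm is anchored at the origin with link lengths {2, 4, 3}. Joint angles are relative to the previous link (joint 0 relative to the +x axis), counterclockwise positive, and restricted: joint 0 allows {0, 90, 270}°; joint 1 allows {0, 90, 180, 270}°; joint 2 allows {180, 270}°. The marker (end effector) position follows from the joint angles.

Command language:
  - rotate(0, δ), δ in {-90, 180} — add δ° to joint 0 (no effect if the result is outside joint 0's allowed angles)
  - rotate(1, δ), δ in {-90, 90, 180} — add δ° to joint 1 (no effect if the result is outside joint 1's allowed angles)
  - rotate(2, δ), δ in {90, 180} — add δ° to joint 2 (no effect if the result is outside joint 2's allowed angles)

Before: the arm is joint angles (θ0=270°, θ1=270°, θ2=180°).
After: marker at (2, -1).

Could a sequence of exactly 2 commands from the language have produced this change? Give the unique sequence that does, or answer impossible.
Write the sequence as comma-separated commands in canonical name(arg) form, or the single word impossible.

rotate(0, 180), rotate(0, -90)

key: running rotate(0, -90) before rotate(0, 180) would end elsewhere — order is forced
begin: joint angles (θ0=270°, θ1=270°, θ2=180°)
1. rotate(0, 180) → joint angles (θ0=90°, θ1=270°, θ2=180°)
2. rotate(0, -90) → joint angles (θ0=0°, θ1=270°, θ2=180°)
uniquely the one of 49 2-step routes that fits.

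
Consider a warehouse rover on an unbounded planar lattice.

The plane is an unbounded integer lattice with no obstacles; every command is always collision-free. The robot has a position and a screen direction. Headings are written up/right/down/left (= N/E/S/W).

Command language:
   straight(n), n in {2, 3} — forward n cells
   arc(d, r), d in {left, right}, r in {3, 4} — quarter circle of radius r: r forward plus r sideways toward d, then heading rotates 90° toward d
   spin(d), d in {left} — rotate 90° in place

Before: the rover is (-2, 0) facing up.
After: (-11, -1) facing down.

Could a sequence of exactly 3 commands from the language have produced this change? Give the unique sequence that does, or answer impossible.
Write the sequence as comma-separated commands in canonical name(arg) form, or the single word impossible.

arc(left, 3), straight(2), arc(left, 4)

key: cell and facing (now S) both changed — the 3 commands mix motion and turning
from: (-2, 0) facing up
step 1 (arc(left, 3)): (-5, 3) facing left
step 2 (straight(2)): (-7, 3) facing left
step 3 (arc(left, 4)): (-11, -1) facing down
uniquely the one of 343 3-step routes that fits.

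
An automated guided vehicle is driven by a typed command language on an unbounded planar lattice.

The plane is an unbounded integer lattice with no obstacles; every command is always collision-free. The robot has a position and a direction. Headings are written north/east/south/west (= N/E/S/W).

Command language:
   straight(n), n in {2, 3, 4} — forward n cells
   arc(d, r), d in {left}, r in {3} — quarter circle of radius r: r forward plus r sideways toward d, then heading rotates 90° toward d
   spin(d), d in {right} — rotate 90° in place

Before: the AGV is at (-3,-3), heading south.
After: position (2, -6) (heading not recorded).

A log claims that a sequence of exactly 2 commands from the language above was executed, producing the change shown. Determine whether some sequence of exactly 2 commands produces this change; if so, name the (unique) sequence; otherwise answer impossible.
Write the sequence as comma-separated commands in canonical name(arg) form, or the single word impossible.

arc(left, 3), straight(2)

key: running straight(2) before arc(left, 3) would end elsewhere — order is forced
from: at (-3,-3), heading south
[1] after arc(left, 3): at (0,-6), heading east
[2] after straight(2): at (2,-6), heading east
uniquely the one of 25 2-step routes that fits.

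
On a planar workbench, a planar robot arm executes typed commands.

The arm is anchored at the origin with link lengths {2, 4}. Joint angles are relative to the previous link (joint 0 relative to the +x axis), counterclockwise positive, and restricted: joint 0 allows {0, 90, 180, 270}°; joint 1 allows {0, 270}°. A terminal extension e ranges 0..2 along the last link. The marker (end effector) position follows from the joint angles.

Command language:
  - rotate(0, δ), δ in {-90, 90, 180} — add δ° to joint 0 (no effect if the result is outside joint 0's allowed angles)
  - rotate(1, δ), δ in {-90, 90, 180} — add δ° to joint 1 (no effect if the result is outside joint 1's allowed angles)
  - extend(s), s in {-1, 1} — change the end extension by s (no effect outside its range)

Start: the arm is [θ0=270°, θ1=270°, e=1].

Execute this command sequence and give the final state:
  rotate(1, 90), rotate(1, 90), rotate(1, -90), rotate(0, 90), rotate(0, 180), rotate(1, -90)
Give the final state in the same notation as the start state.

from: [θ0=270°, θ1=270°, e=1]
step 1 (rotate(1, 90)): [θ0=270°, θ1=0°, e=1]
step 2 (rotate(1, 90)): [θ0=270°, θ1=0°, e=1]
step 3 (rotate(1, -90)): [θ0=270°, θ1=270°, e=1]
step 4 (rotate(0, 90)): [θ0=0°, θ1=270°, e=1]
step 5 (rotate(0, 180)): [θ0=180°, θ1=270°, e=1]
step 6 (rotate(1, -90)): [θ0=180°, θ1=270°, e=1]

[θ0=180°, θ1=270°, e=1]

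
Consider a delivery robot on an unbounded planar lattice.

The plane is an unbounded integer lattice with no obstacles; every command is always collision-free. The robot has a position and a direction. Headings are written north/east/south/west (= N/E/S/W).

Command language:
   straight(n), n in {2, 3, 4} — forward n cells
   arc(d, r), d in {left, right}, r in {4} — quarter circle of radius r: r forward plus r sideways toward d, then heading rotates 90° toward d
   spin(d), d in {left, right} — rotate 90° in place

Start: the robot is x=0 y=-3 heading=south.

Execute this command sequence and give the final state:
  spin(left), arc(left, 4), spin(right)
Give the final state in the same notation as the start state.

x=4 y=1 heading=east

initial: x=0 y=-3 heading=south
1. spin(left) → x=0 y=-3 heading=east
2. arc(left, 4) → x=4 y=1 heading=north
3. spin(right) → x=4 y=1 heading=east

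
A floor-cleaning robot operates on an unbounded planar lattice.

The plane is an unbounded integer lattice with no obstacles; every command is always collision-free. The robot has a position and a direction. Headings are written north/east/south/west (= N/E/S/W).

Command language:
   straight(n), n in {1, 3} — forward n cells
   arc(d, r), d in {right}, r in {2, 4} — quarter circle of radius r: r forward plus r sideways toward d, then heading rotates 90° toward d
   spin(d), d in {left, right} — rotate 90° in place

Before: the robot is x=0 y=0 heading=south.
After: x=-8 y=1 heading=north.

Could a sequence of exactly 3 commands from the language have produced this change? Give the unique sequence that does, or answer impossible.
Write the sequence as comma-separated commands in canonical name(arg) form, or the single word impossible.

arc(right, 4), arc(right, 4), straight(1)

key: position moved to (-8,1) AND the heading swung to N — translation plus rotation needed
start: x=0 y=0 heading=south
step 1 (arc(right, 4)): x=-4 y=-4 heading=west
step 2 (arc(right, 4)): x=-8 y=0 heading=north
step 3 (straight(1)): x=-8 y=1 heading=north
all 216 alternatives checked — unique.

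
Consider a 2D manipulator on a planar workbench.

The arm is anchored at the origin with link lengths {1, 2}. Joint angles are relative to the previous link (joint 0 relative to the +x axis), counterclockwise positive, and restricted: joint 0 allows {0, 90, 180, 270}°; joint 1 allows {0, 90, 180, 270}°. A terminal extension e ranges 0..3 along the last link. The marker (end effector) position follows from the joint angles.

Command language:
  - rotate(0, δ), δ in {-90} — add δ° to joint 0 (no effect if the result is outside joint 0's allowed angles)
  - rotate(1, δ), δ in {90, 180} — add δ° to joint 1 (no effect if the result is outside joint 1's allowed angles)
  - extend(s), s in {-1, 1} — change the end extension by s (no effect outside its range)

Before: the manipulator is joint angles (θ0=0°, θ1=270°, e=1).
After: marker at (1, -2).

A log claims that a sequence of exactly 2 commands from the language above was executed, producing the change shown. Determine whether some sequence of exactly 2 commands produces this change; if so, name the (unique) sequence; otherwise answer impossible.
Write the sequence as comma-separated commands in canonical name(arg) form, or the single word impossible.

from: joint angles (θ0=0°, θ1=270°, e=1)
step 1 (extend(-1)): joint angles (θ0=0°, θ1=270°, e=0)
step 2 (extend(-1)): joint angles (θ0=0°, θ1=270°, e=0)
uniquely the one of 25 2-step routes that fits.

extend(-1), extend(-1)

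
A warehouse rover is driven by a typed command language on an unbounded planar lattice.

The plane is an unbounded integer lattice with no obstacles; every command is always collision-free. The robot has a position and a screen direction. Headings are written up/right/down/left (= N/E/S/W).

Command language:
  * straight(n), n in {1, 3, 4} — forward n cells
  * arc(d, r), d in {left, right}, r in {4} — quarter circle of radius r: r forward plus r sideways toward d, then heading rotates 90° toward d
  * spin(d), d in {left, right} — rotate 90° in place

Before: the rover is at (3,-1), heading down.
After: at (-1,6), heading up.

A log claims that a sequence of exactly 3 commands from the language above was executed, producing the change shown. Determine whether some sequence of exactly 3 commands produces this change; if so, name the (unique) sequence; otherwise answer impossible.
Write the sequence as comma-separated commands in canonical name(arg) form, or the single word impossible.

spin(right), arc(right, 4), straight(3)

key: running straight(3) before spin(right) would end elsewhere — order is forced
begin: at (3,-1), heading down
1. spin(right) → at (3,-1), heading left
2. arc(right, 4) → at (-1,3), heading up
3. straight(3) → at (-1,6), heading up
uniquely the one of 343 3-step routes that fits.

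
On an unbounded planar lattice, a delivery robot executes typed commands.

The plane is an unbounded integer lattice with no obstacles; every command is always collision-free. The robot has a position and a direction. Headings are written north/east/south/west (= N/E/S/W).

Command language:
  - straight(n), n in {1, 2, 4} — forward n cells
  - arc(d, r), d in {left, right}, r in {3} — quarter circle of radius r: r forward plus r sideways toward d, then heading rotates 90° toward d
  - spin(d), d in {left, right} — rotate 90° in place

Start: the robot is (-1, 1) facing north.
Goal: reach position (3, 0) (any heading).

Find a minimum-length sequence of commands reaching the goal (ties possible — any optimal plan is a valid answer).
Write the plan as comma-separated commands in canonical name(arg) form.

start: (-1, 1) facing north
1. straight(2) → (-1, 3) facing north
2. spin(right) → (-1, 3) facing east
3. straight(1) → (0, 3) facing east
4. arc(right, 3) → (3, 0) facing south
shorter routes all fall short; 4 is best.

straight(2), spin(right), straight(1), arc(right, 3)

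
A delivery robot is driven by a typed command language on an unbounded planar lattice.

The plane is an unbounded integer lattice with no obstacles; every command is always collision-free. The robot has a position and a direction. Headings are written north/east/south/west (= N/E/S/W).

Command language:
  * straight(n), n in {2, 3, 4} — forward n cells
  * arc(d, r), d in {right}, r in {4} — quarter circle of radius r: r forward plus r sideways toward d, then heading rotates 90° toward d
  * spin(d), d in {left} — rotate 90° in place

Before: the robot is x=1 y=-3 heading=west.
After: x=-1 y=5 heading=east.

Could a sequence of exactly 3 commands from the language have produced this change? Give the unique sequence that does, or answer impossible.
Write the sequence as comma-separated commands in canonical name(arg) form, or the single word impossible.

straight(2), arc(right, 4), arc(right, 4)

key: cell and facing (now E) both changed — the 3 commands mix motion and turning
start: x=1 y=-3 heading=west
step 1 (straight(2)): x=-1 y=-3 heading=west
step 2 (arc(right, 4)): x=-5 y=1 heading=north
step 3 (arc(right, 4)): x=-1 y=5 heading=east
no other 3-command option fits: unique.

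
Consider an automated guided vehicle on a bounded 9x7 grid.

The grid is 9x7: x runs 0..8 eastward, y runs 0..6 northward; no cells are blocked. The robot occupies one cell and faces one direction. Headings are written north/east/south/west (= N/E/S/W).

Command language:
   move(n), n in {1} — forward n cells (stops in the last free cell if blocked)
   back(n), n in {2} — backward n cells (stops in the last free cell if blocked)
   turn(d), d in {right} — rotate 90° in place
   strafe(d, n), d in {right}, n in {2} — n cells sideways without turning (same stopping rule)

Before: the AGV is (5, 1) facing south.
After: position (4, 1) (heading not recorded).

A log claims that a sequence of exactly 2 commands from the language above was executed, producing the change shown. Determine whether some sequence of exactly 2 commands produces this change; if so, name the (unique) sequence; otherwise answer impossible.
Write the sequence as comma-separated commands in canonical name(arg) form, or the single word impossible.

key: running move(1) before turn(right) would end elsewhere — order is forced
from: (5, 1) facing south
[1] after turn(right): (5, 1) facing west
[2] after move(1): (4, 1) facing west
all 16 alternatives checked — unique.

turn(right), move(1)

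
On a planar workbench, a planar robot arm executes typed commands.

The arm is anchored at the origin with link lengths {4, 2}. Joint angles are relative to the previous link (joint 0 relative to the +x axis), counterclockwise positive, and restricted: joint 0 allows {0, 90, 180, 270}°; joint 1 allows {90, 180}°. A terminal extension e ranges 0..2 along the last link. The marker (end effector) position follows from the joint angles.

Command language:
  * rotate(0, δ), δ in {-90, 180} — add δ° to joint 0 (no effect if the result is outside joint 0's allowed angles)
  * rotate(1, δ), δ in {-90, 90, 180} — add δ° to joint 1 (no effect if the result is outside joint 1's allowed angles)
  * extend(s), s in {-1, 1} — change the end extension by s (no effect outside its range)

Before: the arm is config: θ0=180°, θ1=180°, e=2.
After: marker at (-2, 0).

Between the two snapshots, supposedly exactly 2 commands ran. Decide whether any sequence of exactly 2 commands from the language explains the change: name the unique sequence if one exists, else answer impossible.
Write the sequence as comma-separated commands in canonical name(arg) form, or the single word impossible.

start: config: θ0=180°, θ1=180°, e=2
[1] after extend(-1): config: θ0=180°, θ1=180°, e=1
[2] after extend(-1): config: θ0=180°, θ1=180°, e=0
all 49 alternatives checked — unique.

extend(-1), extend(-1)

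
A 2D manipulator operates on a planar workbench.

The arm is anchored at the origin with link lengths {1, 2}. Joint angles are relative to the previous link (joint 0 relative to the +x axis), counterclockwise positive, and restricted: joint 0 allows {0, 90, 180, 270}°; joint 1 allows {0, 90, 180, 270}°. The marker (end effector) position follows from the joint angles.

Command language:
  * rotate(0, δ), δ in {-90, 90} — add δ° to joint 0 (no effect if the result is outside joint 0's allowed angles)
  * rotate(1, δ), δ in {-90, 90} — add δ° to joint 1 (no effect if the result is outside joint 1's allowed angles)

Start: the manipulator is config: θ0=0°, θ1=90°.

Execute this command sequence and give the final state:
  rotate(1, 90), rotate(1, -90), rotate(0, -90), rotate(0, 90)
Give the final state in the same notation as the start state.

config: θ0=0°, θ1=90°

t0: config: θ0=0°, θ1=90°
[1] after rotate(1, 90): config: θ0=0°, θ1=180°
[2] after rotate(1, -90): config: θ0=0°, θ1=90°
[3] after rotate(0, -90): config: θ0=270°, θ1=90°
[4] after rotate(0, 90): config: θ0=0°, θ1=90°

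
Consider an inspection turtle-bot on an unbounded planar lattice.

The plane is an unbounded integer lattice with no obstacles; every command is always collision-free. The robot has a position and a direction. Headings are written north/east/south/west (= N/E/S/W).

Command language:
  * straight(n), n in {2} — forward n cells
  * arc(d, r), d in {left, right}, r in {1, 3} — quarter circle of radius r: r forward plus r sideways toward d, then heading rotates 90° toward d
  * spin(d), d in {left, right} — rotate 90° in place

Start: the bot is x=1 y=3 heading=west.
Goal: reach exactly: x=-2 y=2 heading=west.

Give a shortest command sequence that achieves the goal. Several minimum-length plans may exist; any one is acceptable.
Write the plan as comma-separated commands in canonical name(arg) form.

initial: x=1 y=3 heading=west
[1] after straight(2): x=-1 y=3 heading=west
[2] after spin(left): x=-1 y=3 heading=south
[3] after arc(right, 1): x=-2 y=2 heading=west
shorter routes all fall short; 3 is best.

straight(2), spin(left), arc(right, 1)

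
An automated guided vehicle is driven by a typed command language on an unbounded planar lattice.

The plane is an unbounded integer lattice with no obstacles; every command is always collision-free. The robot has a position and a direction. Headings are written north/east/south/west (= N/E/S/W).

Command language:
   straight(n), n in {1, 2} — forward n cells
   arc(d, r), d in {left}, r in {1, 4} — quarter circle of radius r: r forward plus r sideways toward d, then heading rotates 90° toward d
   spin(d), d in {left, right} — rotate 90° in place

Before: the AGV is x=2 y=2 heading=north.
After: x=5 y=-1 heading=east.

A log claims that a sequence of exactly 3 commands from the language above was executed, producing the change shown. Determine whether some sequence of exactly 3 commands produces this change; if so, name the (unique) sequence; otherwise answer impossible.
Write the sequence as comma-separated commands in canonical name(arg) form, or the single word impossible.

arc(left, 1), spin(left), arc(left, 4)

key: running arc(left, 4) before arc(left, 1) would end elsewhere — order is forced
from: x=2 y=2 heading=north
step 1 (arc(left, 1)): x=1 y=3 heading=west
step 2 (spin(left)): x=1 y=3 heading=south
step 3 (arc(left, 4)): x=5 y=-1 heading=east
uniquely the one of 216 3-step routes that fits.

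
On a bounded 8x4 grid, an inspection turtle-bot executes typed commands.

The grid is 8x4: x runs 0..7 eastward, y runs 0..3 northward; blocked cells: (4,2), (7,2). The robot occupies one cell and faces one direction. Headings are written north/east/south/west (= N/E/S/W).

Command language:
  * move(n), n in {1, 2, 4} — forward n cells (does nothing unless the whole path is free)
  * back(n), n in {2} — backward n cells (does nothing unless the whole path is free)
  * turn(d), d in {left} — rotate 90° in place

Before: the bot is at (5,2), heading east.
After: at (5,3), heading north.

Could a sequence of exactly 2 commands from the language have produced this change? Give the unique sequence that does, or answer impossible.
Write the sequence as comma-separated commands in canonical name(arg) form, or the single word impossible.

turn(left), move(1)

key: running move(1) before turn(left) would end elsewhere — order is forced
t0: at (5,2), heading east
t=1 turn(left) ⇒ at (5,2), heading north
t=2 move(1) ⇒ at (5,3), heading north
all 25 alternatives checked — unique.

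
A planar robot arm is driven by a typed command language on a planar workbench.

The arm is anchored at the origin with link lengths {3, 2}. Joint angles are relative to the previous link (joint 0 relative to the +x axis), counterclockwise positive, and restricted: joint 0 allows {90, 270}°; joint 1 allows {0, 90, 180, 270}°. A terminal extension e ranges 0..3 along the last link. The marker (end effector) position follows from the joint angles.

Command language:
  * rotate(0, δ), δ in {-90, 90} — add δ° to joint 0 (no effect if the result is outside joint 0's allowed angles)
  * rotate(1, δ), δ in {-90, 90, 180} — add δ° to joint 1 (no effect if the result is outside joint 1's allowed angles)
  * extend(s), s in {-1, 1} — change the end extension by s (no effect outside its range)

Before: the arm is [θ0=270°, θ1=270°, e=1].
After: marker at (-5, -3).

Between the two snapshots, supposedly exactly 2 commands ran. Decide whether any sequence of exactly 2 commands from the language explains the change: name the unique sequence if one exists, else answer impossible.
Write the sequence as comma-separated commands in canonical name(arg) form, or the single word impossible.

extend(1), extend(1)

start: [θ0=270°, θ1=270°, e=1]
1. extend(1) → [θ0=270°, θ1=270°, e=2]
2. extend(1) → [θ0=270°, θ1=270°, e=3]
no other 2-command option fits: unique.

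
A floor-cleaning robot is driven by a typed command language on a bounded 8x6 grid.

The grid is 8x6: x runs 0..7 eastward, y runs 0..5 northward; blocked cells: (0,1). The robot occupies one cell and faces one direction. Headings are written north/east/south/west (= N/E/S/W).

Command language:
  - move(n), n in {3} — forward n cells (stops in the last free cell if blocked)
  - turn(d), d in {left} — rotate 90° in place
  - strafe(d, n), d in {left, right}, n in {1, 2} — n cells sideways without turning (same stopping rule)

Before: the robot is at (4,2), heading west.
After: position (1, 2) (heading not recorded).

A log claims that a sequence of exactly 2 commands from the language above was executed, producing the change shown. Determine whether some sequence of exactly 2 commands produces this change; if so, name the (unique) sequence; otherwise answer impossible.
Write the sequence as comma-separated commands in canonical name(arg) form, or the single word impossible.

move(3), turn(left)

key: order matters: swapping move(3) and turn(left) lands elsewhere
from: at (4,2), heading west
step 1 (move(3)): at (1,2), heading west
step 2 (turn(left)): at (1,2), heading south
no rival 2-sequence matches.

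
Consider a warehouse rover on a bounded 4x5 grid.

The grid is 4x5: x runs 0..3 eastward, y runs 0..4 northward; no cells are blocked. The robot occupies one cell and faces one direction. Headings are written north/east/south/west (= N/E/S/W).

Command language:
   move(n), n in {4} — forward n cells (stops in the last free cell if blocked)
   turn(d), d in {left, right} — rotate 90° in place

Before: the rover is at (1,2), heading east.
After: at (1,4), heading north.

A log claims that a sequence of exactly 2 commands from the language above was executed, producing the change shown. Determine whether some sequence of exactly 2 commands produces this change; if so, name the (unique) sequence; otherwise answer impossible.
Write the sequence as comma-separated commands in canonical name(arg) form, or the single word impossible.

turn(left), move(4)

key: position moved to (1,4) AND the heading swung to N — translation plus rotation needed
from: at (1,2), heading east
t=1 turn(left) ⇒ at (1,2), heading north
t=2 move(4) ⇒ at (1,4), heading north
uniquely the one of 9 2-step routes that fits.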